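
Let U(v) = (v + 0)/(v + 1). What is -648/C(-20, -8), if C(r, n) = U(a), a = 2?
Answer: -972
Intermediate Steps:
U(v) = v/(1 + v)
C(r, n) = ⅔ (C(r, n) = 2/(1 + 2) = 2/3 = 2*(⅓) = ⅔)
-648/C(-20, -8) = -648/⅔ = -648*3/2 = -972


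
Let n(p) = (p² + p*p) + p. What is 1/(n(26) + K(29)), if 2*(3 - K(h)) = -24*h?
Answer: 1/1729 ≈ 0.00057837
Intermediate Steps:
K(h) = 3 + 12*h (K(h) = 3 - (-12)*h = 3 + 12*h)
n(p) = p + 2*p² (n(p) = (p² + p²) + p = 2*p² + p = p + 2*p²)
1/(n(26) + K(29)) = 1/(26*(1 + 2*26) + (3 + 12*29)) = 1/(26*(1 + 52) + (3 + 348)) = 1/(26*53 + 351) = 1/(1378 + 351) = 1/1729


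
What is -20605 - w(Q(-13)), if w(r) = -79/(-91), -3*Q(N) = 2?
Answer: -1875134/91 ≈ -20606.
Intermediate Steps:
Q(N) = -⅔ (Q(N) = -⅓*2 = -⅔)
w(r) = 79/91 (w(r) = -79*(-1/91) = 79/91)
-20605 - w(Q(-13)) = -20605 - 1*79/91 = -20605 - 79/91 = -1875134/91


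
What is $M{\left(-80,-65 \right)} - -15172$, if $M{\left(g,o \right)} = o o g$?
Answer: $-322828$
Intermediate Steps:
$M{\left(g,o \right)} = g o^{2}$ ($M{\left(g,o \right)} = o^{2} g = g o^{2}$)
$M{\left(-80,-65 \right)} - -15172 = - 80 \left(-65\right)^{2} - -15172 = \left(-80\right) 4225 + 15172 = -338000 + 15172 = -322828$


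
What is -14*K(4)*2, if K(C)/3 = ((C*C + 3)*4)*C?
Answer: -25536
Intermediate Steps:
K(C) = 3*C*(12 + 4*C²) (K(C) = 3*(((C*C + 3)*4)*C) = 3*(((C² + 3)*4)*C) = 3*(((3 + C²)*4)*C) = 3*((12 + 4*C²)*C) = 3*(C*(12 + 4*C²)) = 3*C*(12 + 4*C²))
-14*K(4)*2 = -168*4*(3 + 4²)*2 = -168*4*(3 + 16)*2 = -168*4*19*2 = -14*912*2 = -12768*2 = -25536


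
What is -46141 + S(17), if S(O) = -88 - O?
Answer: -46246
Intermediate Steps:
-46141 + S(17) = -46141 + (-88 - 1*17) = -46141 + (-88 - 17) = -46141 - 105 = -46246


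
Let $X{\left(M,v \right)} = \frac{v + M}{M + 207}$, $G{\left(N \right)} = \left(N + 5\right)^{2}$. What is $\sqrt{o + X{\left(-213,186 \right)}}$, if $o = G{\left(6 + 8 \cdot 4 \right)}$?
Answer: $\frac{\sqrt{7414}}{2} \approx 43.052$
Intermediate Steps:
$G{\left(N \right)} = \left(5 + N\right)^{2}$
$X{\left(M,v \right)} = \frac{M + v}{207 + M}$
$o = 1849$ ($o = \left(5 + \left(6 + 8 \cdot 4\right)\right)^{2} = \left(5 + \left(6 + 32\right)\right)^{2} = \left(5 + 38\right)^{2} = 43^{2} = 1849$)
$\sqrt{o + X{\left(-213,186 \right)}} = \sqrt{1849 + \frac{-213 + 186}{207 - 213}} = \sqrt{1849 + \frac{1}{-6} \left(-27\right)} = \sqrt{1849 - - \frac{9}{2}} = \sqrt{1849 + \frac{9}{2}} = \sqrt{\frac{3707}{2}} = \frac{\sqrt{7414}}{2}$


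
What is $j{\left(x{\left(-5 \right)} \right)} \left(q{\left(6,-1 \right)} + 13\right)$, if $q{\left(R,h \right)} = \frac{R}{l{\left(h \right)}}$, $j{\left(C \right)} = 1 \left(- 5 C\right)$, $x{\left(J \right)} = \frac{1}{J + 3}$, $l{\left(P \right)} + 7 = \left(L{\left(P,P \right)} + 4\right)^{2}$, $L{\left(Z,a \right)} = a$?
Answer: $40$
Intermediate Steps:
$l{\left(P \right)} = -7 + \left(4 + P\right)^{2}$ ($l{\left(P \right)} = -7 + \left(P + 4\right)^{2} = -7 + \left(4 + P\right)^{2}$)
$x{\left(J \right)} = \frac{1}{3 + J}$
$j{\left(C \right)} = - 5 C$
$q{\left(R,h \right)} = \frac{R}{-7 + \left(4 + h\right)^{2}}$
$j{\left(x{\left(-5 \right)} \right)} \left(q{\left(6,-1 \right)} + 13\right) = - \frac{5}{3 - 5} \left(\frac{6}{-7 + \left(4 - 1\right)^{2}} + 13\right) = - \frac{5}{-2} \left(\frac{6}{-7 + 3^{2}} + 13\right) = \left(-5\right) \left(- \frac{1}{2}\right) \left(\frac{6}{-7 + 9} + 13\right) = \frac{5 \left(\frac{6}{2} + 13\right)}{2} = \frac{5 \left(6 \cdot \frac{1}{2} + 13\right)}{2} = \frac{5 \left(3 + 13\right)}{2} = \frac{5}{2} \cdot 16 = 40$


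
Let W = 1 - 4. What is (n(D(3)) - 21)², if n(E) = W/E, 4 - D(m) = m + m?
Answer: 1521/4 ≈ 380.25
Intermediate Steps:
D(m) = 4 - 2*m (D(m) = 4 - (m + m) = 4 - 2*m)
W = -3
n(E) = -3/E
(n(D(3)) - 21)² = (-3/(4 - 2*3) - 21)² = (-3/(4 - 6) - 21)² = (-3/(-2) - 21)² = (-3*(-½) - 21)² = (3/2 - 21)² = (-39/2)² = 1521/4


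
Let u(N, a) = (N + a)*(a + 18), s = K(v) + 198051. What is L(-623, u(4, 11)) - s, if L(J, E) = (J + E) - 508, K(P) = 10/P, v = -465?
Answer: -18483469/93 ≈ -1.9875e+5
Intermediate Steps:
s = 18418741/93 (s = 10/(-465) + 198051 = 10*(-1/465) + 198051 = -2/93 + 198051 = 18418741/93 ≈ 1.9805e+5)
u(N, a) = (18 + a)*(N + a) (u(N, a) = (N + a)*(18 + a) = (18 + a)*(N + a))
L(J, E) = -508 + E + J (L(J, E) = (E + J) - 508 = -508 + E + J)
L(-623, u(4, 11)) - s = (-508 + (11² + 18*4 + 18*11 + 4*11) - 623) - 1*18418741/93 = (-508 + (121 + 72 + 198 + 44) - 623) - 18418741/93 = (-508 + 435 - 623) - 18418741/93 = -696 - 18418741/93 = -18483469/93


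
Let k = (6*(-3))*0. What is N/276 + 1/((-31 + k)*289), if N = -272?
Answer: -609281/618171 ≈ -0.98562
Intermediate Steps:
k = 0 (k = -18*0 = 0)
N/276 + 1/((-31 + k)*289) = -272/276 + 1/((-31 + 0)*289) = -272*1/276 + (1/289)/(-31) = -68/69 - 1/31*1/289 = -68/69 - 1/8959 = -609281/618171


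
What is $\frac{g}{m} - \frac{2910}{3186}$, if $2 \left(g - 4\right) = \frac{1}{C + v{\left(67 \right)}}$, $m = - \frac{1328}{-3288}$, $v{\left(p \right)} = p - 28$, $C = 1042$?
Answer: $\frac{1713503789}{190571652} \approx 8.9914$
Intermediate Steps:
$v{\left(p \right)} = -28 + p$ ($v{\left(p \right)} = p - 28 = -28 + p$)
$m = \frac{166}{411}$ ($m = \left(-1328\right) \left(- \frac{1}{3288}\right) = \frac{166}{411} \approx 0.40389$)
$g = \frac{8649}{2162}$ ($g = 4 + \frac{1}{2 \left(1042 + \left(-28 + 67\right)\right)} = 4 + \frac{1}{2 \left(1042 + 39\right)} = 4 + \frac{1}{2 \cdot 1081} = 4 + \frac{1}{2} \cdot \frac{1}{1081} = 4 + \frac{1}{2162} = \frac{8649}{2162} \approx 4.0005$)
$\frac{g}{m} - \frac{2910}{3186} = \frac{8649}{2162 \cdot \frac{166}{411}} - \frac{2910}{3186} = \frac{8649}{2162} \cdot \frac{411}{166} - \frac{485}{531} = \frac{3554739}{358892} - \frac{485}{531} = \frac{1713503789}{190571652}$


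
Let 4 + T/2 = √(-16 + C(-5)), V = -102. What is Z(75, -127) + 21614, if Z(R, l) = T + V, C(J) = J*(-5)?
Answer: 21510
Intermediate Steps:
C(J) = -5*J
T = -2 (T = -8 + 2*√(-16 - 5*(-5)) = -8 + 2*√(-16 + 25) = -8 + 2*√9 = -8 + 2*3 = -8 + 6 = -2)
Z(R, l) = -104 (Z(R, l) = -2 - 102 = -104)
Z(75, -127) + 21614 = -104 + 21614 = 21510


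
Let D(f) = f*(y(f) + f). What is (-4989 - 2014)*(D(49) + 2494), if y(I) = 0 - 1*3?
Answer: -33250244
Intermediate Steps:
y(I) = -3 (y(I) = 0 - 3 = -3)
D(f) = f*(-3 + f)
(-4989 - 2014)*(D(49) + 2494) = (-4989 - 2014)*(49*(-3 + 49) + 2494) = -7003*(49*46 + 2494) = -7003*(2254 + 2494) = -7003*4748 = -33250244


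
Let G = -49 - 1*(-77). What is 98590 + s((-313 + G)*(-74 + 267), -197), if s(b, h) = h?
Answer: 98393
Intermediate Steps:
G = 28 (G = -49 + 77 = 28)
98590 + s((-313 + G)*(-74 + 267), -197) = 98590 - 197 = 98393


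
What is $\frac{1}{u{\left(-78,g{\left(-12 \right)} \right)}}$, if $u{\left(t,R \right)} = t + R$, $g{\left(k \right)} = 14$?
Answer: $- \frac{1}{64} \approx -0.015625$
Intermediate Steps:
$u{\left(t,R \right)} = R + t$
$\frac{1}{u{\left(-78,g{\left(-12 \right)} \right)}} = \frac{1}{14 - 78} = \frac{1}{-64} = - \frac{1}{64}$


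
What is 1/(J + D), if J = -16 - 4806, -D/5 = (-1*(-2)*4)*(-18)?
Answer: -1/4102 ≈ -0.00024378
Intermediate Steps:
D = 720 (D = -5*-1*(-2)*4*(-18) = -5*2*4*(-18) = -40*(-18) = -5*(-144) = 720)
J = -4822
1/(J + D) = 1/(-4822 + 720) = 1/(-4102) = -1/4102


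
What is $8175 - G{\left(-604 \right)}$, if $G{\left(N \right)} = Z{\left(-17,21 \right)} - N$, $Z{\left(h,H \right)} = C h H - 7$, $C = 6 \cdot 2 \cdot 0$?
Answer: $7578$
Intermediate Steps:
$C = 0$ ($C = 12 \cdot 0 = 0$)
$Z{\left(h,H \right)} = -7$ ($Z{\left(h,H \right)} = 0 h H - 7 = 0 H - 7 = 0 - 7 = -7$)
$G{\left(N \right)} = -7 - N$
$8175 - G{\left(-604 \right)} = 8175 - \left(-7 - -604\right) = 8175 - \left(-7 + 604\right) = 8175 - 597 = 7578$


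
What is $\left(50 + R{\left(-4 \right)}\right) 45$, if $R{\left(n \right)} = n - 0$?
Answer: $2070$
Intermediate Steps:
$R{\left(n \right)} = n$ ($R{\left(n \right)} = n + 0 = n$)
$\left(50 + R{\left(-4 \right)}\right) 45 = \left(50 - 4\right) 45 = 46 \cdot 45 = 2070$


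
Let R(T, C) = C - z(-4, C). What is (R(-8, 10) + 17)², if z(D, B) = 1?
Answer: 676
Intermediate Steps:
R(T, C) = -1 + C (R(T, C) = C - 1*1 = C - 1 = -1 + C)
(R(-8, 10) + 17)² = ((-1 + 10) + 17)² = (9 + 17)² = 26² = 676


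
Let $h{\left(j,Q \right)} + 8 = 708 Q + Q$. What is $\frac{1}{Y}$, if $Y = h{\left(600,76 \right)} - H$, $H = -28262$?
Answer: $\frac{1}{82138} \approx 1.2175 \cdot 10^{-5}$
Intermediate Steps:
$h{\left(j,Q \right)} = -8 + 709 Q$ ($h{\left(j,Q \right)} = -8 + \left(708 Q + Q\right) = -8 + 709 Q$)
$Y = 82138$ ($Y = \left(-8 + 709 \cdot 76\right) - -28262 = \left(-8 + 53884\right) + 28262 = 53876 + 28262 = 82138$)
$\frac{1}{Y} = \frac{1}{82138}$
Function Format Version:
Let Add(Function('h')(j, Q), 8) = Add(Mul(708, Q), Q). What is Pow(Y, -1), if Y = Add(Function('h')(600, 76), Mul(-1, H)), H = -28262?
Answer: Rational(1, 82138) ≈ 1.2175e-5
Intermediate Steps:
Function('h')(j, Q) = Add(-8, Mul(709, Q)) (Function('h')(j, Q) = Add(-8, Add(Mul(708, Q), Q)) = Add(-8, Mul(709, Q)))
Y = 82138 (Y = Add(Add(-8, Mul(709, 76)), Mul(-1, -28262)) = Add(Add(-8, 53884), 28262) = Add(53876, 28262) = 82138)
Pow(Y, -1) = Pow(82138, -1) = Rational(1, 82138)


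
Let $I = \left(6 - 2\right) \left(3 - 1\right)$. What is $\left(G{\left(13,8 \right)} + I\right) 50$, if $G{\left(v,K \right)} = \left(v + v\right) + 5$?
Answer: $1950$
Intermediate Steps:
$I = 8$ ($I = 4 \left(3 - 1\right) = 4 \cdot 2 = 8$)
$G{\left(v,K \right)} = 5 + 2 v$ ($G{\left(v,K \right)} = 2 v + 5 = 5 + 2 v$)
$\left(G{\left(13,8 \right)} + I\right) 50 = \left(\left(5 + 2 \cdot 13\right) + 8\right) 50 = \left(\left(5 + 26\right) + 8\right) 50 = \left(31 + 8\right) 50 = 39 \cdot 50 = 1950$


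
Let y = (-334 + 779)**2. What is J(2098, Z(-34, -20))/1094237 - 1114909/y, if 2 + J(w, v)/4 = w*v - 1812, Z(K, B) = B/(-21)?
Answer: -25616406009493/4550411920425 ≈ -5.6295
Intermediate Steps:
Z(K, B) = -B/21 (Z(K, B) = B*(-1/21) = -B/21)
y = 198025 (y = 445**2 = 198025)
J(w, v) = -7256 + 4*v*w (J(w, v) = -8 + 4*(w*v - 1812) = -8 + 4*(v*w - 1812) = -8 + 4*(-1812 + v*w) = -8 + (-7248 + 4*v*w) = -7256 + 4*v*w)
J(2098, Z(-34, -20))/1094237 - 1114909/y = (-7256 + 4*(-1/21*(-20))*2098)/1094237 - 1114909/198025 = (-7256 + 4*(20/21)*2098)*(1/1094237) - 1114909*1/198025 = (-7256 + 167840/21)*(1/1094237) - 1114909/198025 = (15464/21)*(1/1094237) - 1114909/198025 = 15464/22978977 - 1114909/198025 = -25616406009493/4550411920425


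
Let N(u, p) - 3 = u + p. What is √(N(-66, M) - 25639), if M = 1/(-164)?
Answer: I*√172820289/82 ≈ 160.32*I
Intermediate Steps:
M = -1/164 ≈ -0.0060976
N(u, p) = 3 + p + u (N(u, p) = 3 + (u + p) = 3 + (p + u) = 3 + p + u)
√(N(-66, M) - 25639) = √((3 - 1/164 - 66) - 25639) = √(-10333/164 - 25639) = √(-4215129/164) = I*√172820289/82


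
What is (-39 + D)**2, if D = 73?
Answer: 1156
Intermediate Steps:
(-39 + D)**2 = (-39 + 73)**2 = 34**2 = 1156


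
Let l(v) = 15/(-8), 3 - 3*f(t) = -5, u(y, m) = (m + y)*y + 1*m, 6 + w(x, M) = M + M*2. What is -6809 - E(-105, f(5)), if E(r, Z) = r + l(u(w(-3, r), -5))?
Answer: -53617/8 ≈ -6702.1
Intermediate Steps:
w(x, M) = -6 + 3*M (w(x, M) = -6 + (M + M*2) = -6 + (M + 2*M) = -6 + 3*M)
u(y, m) = m + y*(m + y) (u(y, m) = y*(m + y) + m = m + y*(m + y))
f(t) = 8/3 (f(t) = 1 - 1/3*(-5) = 1 + 5/3 = 8/3)
l(v) = -15/8 (l(v) = 15*(-1/8) = -15/8)
E(r, Z) = -15/8 + r (E(r, Z) = r - 15/8 = -15/8 + r)
-6809 - E(-105, f(5)) = -6809 - (-15/8 - 105) = -6809 - 1*(-855/8) = -6809 + 855/8 = -53617/8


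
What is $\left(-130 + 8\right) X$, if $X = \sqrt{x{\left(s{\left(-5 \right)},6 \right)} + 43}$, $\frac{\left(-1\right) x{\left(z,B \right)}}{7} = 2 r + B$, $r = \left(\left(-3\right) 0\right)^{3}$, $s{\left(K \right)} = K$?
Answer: $-122$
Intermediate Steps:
$r = 0$ ($r = 0^{3} = 0$)
$x{\left(z,B \right)} = - 7 B$ ($x{\left(z,B \right)} = - 7 \left(2 \cdot 0 + B\right) = - 7 \left(0 + B\right) = - 7 B$)
$X = 1$ ($X = \sqrt{\left(-7\right) 6 + 43} = \sqrt{-42 + 43} = \sqrt{1} = 1$)
$\left(-130 + 8\right) X = \left(-130 + 8\right) 1 = \left(-122\right) 1 = -122$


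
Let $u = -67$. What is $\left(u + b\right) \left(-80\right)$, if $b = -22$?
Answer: $7120$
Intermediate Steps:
$\left(u + b\right) \left(-80\right) = \left(-67 - 22\right) \left(-80\right) = \left(-89\right) \left(-80\right) = 7120$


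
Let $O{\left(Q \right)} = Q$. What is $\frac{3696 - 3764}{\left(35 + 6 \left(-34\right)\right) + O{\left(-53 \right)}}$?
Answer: $\frac{34}{111} \approx 0.30631$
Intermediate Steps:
$\frac{3696 - 3764}{\left(35 + 6 \left(-34\right)\right) + O{\left(-53 \right)}} = \frac{3696 - 3764}{\left(35 + 6 \left(-34\right)\right) - 53} = - \frac{68}{\left(35 - 204\right) - 53} = - \frac{68}{-169 - 53} = - \frac{68}{-222} = \left(-68\right) \left(- \frac{1}{222}\right) = \frac{34}{111}$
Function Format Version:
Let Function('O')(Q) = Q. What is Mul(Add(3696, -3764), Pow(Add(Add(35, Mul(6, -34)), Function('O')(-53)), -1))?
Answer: Rational(34, 111) ≈ 0.30631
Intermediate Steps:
Mul(Add(3696, -3764), Pow(Add(Add(35, Mul(6, -34)), Function('O')(-53)), -1)) = Mul(Add(3696, -3764), Pow(Add(Add(35, Mul(6, -34)), -53), -1)) = Mul(-68, Pow(Add(Add(35, -204), -53), -1)) = Mul(-68, Pow(Add(-169, -53), -1)) = Mul(-68, Pow(-222, -1)) = Mul(-68, Rational(-1, 222)) = Rational(34, 111)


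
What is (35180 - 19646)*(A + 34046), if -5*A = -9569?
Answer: 2792997666/5 ≈ 5.5860e+8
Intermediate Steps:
A = 9569/5 (A = -1/5*(-9569) = 9569/5 ≈ 1913.8)
(35180 - 19646)*(A + 34046) = (35180 - 19646)*(9569/5 + 34046) = 15534*(179799/5) = 2792997666/5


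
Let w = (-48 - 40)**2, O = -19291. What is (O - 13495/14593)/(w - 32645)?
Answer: 281527058/363380293 ≈ 0.77474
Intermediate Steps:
w = 7744 (w = (-88)**2 = 7744)
(O - 13495/14593)/(w - 32645) = (-19291 - 13495/14593)/(7744 - 32645) = (-19291 - 13495*1/14593)/(-24901) = (-19291 - 13495/14593)*(-1/24901) = -281527058/14593*(-1/24901) = 281527058/363380293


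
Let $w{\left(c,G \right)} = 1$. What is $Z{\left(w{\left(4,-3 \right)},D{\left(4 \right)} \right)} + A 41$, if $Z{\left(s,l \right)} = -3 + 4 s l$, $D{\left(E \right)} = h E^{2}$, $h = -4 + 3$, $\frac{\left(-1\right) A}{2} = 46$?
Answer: $-3839$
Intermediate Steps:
$A = -92$ ($A = \left(-2\right) 46 = -92$)
$h = -1$
$D{\left(E \right)} = - E^{2}$
$Z{\left(s,l \right)} = -3 + 4 l s$
$Z{\left(w{\left(4,-3 \right)},D{\left(4 \right)} \right)} + A 41 = \left(-3 + 4 \left(- 4^{2}\right) 1\right) - 3772 = \left(-3 + 4 \left(\left(-1\right) 16\right) 1\right) - 3772 = \left(-3 + 4 \left(-16\right) 1\right) - 3772 = \left(-3 - 64\right) - 3772 = -67 - 3772 = -3839$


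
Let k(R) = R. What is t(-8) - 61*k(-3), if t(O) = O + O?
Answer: 167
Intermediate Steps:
t(O) = 2*O
t(-8) - 61*k(-3) = 2*(-8) - 61*(-3) = -16 + 183 = 167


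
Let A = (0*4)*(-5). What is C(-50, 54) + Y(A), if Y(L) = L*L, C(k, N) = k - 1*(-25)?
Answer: -25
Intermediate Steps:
C(k, N) = 25 + k (C(k, N) = k + 25 = 25 + k)
A = 0 (A = 0*(-5) = 0)
Y(L) = L²
C(-50, 54) + Y(A) = (25 - 50) + 0² = -25 + 0 = -25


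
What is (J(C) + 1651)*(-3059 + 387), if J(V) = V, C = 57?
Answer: -4563776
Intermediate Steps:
(J(C) + 1651)*(-3059 + 387) = (57 + 1651)*(-3059 + 387) = 1708*(-2672) = -4563776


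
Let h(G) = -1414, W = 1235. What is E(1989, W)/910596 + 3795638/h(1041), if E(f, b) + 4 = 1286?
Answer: -123438963125/45985098 ≈ -2684.3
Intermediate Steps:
E(f, b) = 1282 (E(f, b) = -4 + 1286 = 1282)
E(1989, W)/910596 + 3795638/h(1041) = 1282/910596 + 3795638/(-1414) = 1282*(1/910596) + 3795638*(-1/1414) = 641/455298 - 271117/101 = -123438963125/45985098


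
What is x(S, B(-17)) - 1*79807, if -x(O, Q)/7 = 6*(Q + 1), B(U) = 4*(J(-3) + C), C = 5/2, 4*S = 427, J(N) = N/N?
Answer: -80437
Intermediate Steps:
J(N) = 1
S = 427/4 (S = (1/4)*427 = 427/4 ≈ 106.75)
C = 5/2 (C = 5*(1/2) = 5/2 ≈ 2.5000)
B(U) = 14 (B(U) = 4*(1 + 5/2) = 4*(7/2) = 14)
x(O, Q) = -42 - 42*Q (x(O, Q) = -42*(Q + 1) = -42*(1 + Q) = -7*(6 + 6*Q) = -42 - 42*Q)
x(S, B(-17)) - 1*79807 = (-42 - 42*14) - 1*79807 = (-42 - 588) - 79807 = -630 - 79807 = -80437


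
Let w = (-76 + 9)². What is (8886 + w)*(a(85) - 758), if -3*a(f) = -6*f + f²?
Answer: -120227875/3 ≈ -4.0076e+7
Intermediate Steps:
w = 4489 (w = (-67)² = 4489)
a(f) = 2*f - f²/3 (a(f) = -(-6*f + f²)/3 = -(f² - 6*f)/3 = 2*f - f²/3)
(8886 + w)*(a(85) - 758) = (8886 + 4489)*((⅓)*85*(6 - 1*85) - 758) = 13375*((⅓)*85*(6 - 85) - 758) = 13375*((⅓)*85*(-79) - 758) = 13375*(-6715/3 - 758) = 13375*(-8989/3) = -120227875/3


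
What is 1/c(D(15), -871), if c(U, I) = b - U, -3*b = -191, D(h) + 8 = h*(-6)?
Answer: 3/485 ≈ 0.0061856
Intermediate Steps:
D(h) = -8 - 6*h (D(h) = -8 + h*(-6) = -8 - 6*h)
b = 191/3 (b = -⅓*(-191) = 191/3 ≈ 63.667)
c(U, I) = 191/3 - U
1/c(D(15), -871) = 1/(191/3 - (-8 - 6*15)) = 1/(191/3 - (-8 - 90)) = 1/(191/3 - 1*(-98)) = 1/(191/3 + 98) = 1/(485/3) = 3/485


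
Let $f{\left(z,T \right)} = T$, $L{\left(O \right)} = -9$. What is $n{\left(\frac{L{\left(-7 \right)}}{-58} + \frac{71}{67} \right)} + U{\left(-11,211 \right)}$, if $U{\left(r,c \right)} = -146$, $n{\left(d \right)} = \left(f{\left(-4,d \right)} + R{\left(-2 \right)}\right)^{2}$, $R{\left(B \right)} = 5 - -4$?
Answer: $- \frac{629052391}{15100996} \approx -41.656$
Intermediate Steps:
$R{\left(B \right)} = 9$ ($R{\left(B \right)} = 5 + 4 = 9$)
$n{\left(d \right)} = \left(9 + d\right)^{2}$ ($n{\left(d \right)} = \left(d + 9\right)^{2} = \left(9 + d\right)^{2}$)
$n{\left(\frac{L{\left(-7 \right)}}{-58} + \frac{71}{67} \right)} + U{\left(-11,211 \right)} = \left(9 + \left(- \frac{9}{-58} + \frac{71}{67}\right)\right)^{2} - 146 = \left(9 + \left(\left(-9\right) \left(- \frac{1}{58}\right) + 71 \cdot \frac{1}{67}\right)\right)^{2} - 146 = \left(9 + \left(\frac{9}{58} + \frac{71}{67}\right)\right)^{2} - 146 = \left(9 + \frac{4721}{3886}\right)^{2} - 146 = \left(\frac{39695}{3886}\right)^{2} - 146 = \frac{1575693025}{15100996} - 146 = - \frac{629052391}{15100996}$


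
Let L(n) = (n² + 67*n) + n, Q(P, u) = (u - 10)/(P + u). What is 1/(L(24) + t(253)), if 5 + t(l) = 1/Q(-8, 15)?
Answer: 5/11022 ≈ 0.00045364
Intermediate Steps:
Q(P, u) = (-10 + u)/(P + u)
L(n) = n² + 68*n
t(l) = -18/5 (t(l) = -5 + 1/((-10 + 15)/(-8 + 15)) = -5 + 1/(5/7) = -5 + 7/5 = -18/5)
1/(L(24) + t(253)) = 1/(24*(68 + 24) - 18/5) = 1/(24*92 - 18/5) = 1/(2208 - 18/5) = 1/(11022/5) = 5/11022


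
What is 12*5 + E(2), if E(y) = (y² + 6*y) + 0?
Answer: 76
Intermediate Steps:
E(y) = y² + 6*y
12*5 + E(2) = 12*5 + 2*(6 + 2) = 60 + 2*8 = 60 + 16 = 76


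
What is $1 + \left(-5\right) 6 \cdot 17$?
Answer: $-509$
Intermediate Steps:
$1 + \left(-5\right) 6 \cdot 17 = 1 - 510 = -509$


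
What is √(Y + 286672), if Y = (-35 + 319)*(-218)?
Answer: 2*√56190 ≈ 474.09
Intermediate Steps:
Y = -61912 (Y = 284*(-218) = -61912)
√(Y + 286672) = √(-61912 + 286672) = √224760 = 2*√56190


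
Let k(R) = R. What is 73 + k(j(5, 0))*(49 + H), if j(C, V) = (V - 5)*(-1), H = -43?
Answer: 103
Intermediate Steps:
j(C, V) = 5 - V (j(C, V) = (-5 + V)*(-1) = 5 - V)
73 + k(j(5, 0))*(49 + H) = 73 + (5 - 1*0)*(49 - 43) = 73 + (5 + 0)*6 = 73 + 5*6 = 73 + 30 = 103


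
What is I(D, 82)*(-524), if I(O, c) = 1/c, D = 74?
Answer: -262/41 ≈ -6.3902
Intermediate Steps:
I(D, 82)*(-524) = -524/82 = (1/82)*(-524) = -262/41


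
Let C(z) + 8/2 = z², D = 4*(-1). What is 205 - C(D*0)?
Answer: 209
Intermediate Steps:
D = -4
C(z) = -4 + z²
205 - C(D*0) = 205 - (-4 + (-4*0)²) = 205 - (-4 + 0²) = 205 - (-4 + 0) = 205 - 1*(-4) = 205 + 4 = 209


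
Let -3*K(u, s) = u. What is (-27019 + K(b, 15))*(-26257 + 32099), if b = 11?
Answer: -473599256/3 ≈ -1.5787e+8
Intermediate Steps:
K(u, s) = -u/3
(-27019 + K(b, 15))*(-26257 + 32099) = (-27019 - ⅓*11)*(-26257 + 32099) = (-27019 - 11/3)*5842 = -81068/3*5842 = -473599256/3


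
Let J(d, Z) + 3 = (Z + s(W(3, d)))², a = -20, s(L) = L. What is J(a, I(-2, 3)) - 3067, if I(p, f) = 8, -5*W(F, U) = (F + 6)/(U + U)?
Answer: -120211119/40000 ≈ -3005.3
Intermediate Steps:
W(F, U) = -(6 + F)/(10*U) (W(F, U) = -(F + 6)/(5*(U + U)) = -(6 + F)/(5*(2*U)) = -(6 + F)*1/(2*U)/5 = -(6 + F)/(10*U))
J(d, Z) = -3 + (Z - 9/(10*d))² (J(d, Z) = -3 + (Z + (-6 - 1*3)/(10*d))² = -3 + (Z + (-6 - 3)/(10*d))² = -3 + (Z + (⅒)*(-9)/d)² = -3 + (Z - 9/(10*d))²)
J(a, I(-2, 3)) - 3067 = (-3 + (1/100)*(-9 + 10*8*(-20))²/(-20)²) - 3067 = (-3 + (1/100)*(1/400)*(-9 - 1600)²) - 3067 = (-3 + (1/100)*(1/400)*(-1609)²) - 3067 = (-3 + (1/100)*(1/400)*2588881) - 3067 = (-3 + 2588881/40000) - 3067 = 2468881/40000 - 3067 = -120211119/40000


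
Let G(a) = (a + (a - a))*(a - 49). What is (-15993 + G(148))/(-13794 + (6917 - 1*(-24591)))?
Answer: -1341/17714 ≈ -0.075703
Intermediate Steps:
G(a) = a*(-49 + a) (G(a) = (a + 0)*(-49 + a) = a*(-49 + a))
(-15993 + G(148))/(-13794 + (6917 - 1*(-24591))) = (-15993 + 148*(-49 + 148))/(-13794 + (6917 - 1*(-24591))) = (-15993 + 148*99)/(-13794 + (6917 + 24591)) = (-15993 + 14652)/(-13794 + 31508) = -1341/17714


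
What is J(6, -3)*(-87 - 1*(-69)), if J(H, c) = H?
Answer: -108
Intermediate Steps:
J(6, -3)*(-87 - 1*(-69)) = 6*(-87 - 1*(-69)) = 6*(-87 + 69) = 6*(-18) = -108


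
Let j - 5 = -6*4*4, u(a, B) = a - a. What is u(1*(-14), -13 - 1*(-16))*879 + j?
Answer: -91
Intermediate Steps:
u(a, B) = 0
j = -91 (j = 5 - 6*4*4 = 5 - 24*4 = 5 - 96 = -91)
u(1*(-14), -13 - 1*(-16))*879 + j = 0*879 - 91 = 0 - 91 = -91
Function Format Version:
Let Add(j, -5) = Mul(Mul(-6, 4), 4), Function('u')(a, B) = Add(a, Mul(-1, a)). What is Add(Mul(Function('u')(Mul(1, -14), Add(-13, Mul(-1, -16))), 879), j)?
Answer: -91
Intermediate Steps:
Function('u')(a, B) = 0
j = -91 (j = Add(5, Mul(Mul(-6, 4), 4)) = Add(5, Mul(-24, 4)) = Add(5, -96) = -91)
Add(Mul(Function('u')(Mul(1, -14), Add(-13, Mul(-1, -16))), 879), j) = Add(Mul(0, 879), -91) = Add(0, -91) = -91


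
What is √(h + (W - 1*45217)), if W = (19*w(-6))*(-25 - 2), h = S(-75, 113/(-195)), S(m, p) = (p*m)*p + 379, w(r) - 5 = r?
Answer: 2*I*√16864158/39 ≈ 210.59*I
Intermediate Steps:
w(r) = 5 + r
S(m, p) = 379 + m*p² (S(m, p) = (m*p)*p + 379 = m*p² + 379 = 379 + m*p²)
h = 179384/507 (h = 379 - 75*(113/(-195))² = 379 - 75*(113*(-1/195))² = 379 - 75*(-113/195)² = 379 - 75*12769/38025 = 379 - 12769/507 = 179384/507 ≈ 353.81)
W = 513 (W = (19*(5 - 6))*(-25 - 2) = (19*(-1))*(-27) = -19*(-27) = 513)
√(h + (W - 1*45217)) = √(179384/507 + (513 - 1*45217)) = √(179384/507 + (513 - 45217)) = √(179384/507 - 44704) = √(-22485544/507) = 2*I*√16864158/39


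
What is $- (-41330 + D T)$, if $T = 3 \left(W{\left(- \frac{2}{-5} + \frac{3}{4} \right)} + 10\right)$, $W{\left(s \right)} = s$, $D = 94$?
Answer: $\frac{381857}{10} \approx 38186.0$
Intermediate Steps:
$T = \frac{669}{20}$ ($T = 3 \left(\left(- \frac{2}{-5} + \frac{3}{4}\right) + 10\right) = 3 \left(\left(\left(-2\right) \left(- \frac{1}{5}\right) + 3 \cdot \frac{1}{4}\right) + 10\right) = 3 \left(\left(\frac{2}{5} + \frac{3}{4}\right) + 10\right) = 3 \left(\frac{23}{20} + 10\right) = 3 \cdot \frac{223}{20} = \frac{669}{20} \approx 33.45$)
$- (-41330 + D T) = - (-41330 + 94 \cdot \frac{669}{20}) = - (-41330 + \frac{31443}{10}) = \left(-1\right) \left(- \frac{381857}{10}\right) = \frac{381857}{10}$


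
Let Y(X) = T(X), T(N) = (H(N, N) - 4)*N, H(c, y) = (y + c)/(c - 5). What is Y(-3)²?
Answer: 1521/16 ≈ 95.063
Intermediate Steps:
H(c, y) = (c + y)/(-5 + c)
T(N) = N*(-4 + 2*N/(-5 + N)) (T(N) = ((N + N)/(-5 + N) - 4)*N = ((2*N)/(-5 + N) - 4)*N = (2*N/(-5 + N) - 4)*N = (-4 + 2*N/(-5 + N))*N = N*(-4 + 2*N/(-5 + N)))
Y(X) = 2*X*(10 - X)/(-5 + X)
Y(-3)² = (2*(-3)*(10 - 1*(-3))/(-5 - 3))² = (2*(-3)*(10 + 3)/(-8))² = (2*(-3)*(-⅛)*13)² = (39/4)² = 1521/16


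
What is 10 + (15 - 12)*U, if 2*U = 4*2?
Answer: 22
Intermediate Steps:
U = 4 (U = (4*2)/2 = (½)*8 = 4)
10 + (15 - 12)*U = 10 + (15 - 12)*4 = 10 + 3*4 = 10 + 12 = 22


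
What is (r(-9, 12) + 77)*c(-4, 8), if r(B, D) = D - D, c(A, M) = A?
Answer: -308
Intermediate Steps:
r(B, D) = 0
(r(-9, 12) + 77)*c(-4, 8) = (0 + 77)*(-4) = 77*(-4) = -308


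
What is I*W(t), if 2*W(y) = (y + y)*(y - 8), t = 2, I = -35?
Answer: 420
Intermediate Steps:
W(y) = y*(-8 + y) (W(y) = ((y + y)*(y - 8))/2 = ((2*y)*(-8 + y))/2 = (2*y*(-8 + y))/2 = y*(-8 + y))
I*W(t) = -70*(-8 + 2) = -70*(-6) = -35*(-12) = 420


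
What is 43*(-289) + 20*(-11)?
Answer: -12647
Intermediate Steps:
43*(-289) + 20*(-11) = -12427 - 220 = -12647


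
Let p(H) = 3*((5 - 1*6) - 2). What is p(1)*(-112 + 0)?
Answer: 1008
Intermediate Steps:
p(H) = -9 (p(H) = 3*((5 - 6) - 2) = 3*(-1 - 2) = 3*(-3) = -9)
p(1)*(-112 + 0) = -9*(-112 + 0) = -9*(-112) = 1008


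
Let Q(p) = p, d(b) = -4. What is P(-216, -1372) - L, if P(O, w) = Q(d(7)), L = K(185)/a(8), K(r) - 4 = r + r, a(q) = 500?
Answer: -1187/250 ≈ -4.7480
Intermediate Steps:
K(r) = 4 + 2*r (K(r) = 4 + (r + r) = 4 + 2*r)
L = 187/250 (L = (4 + 2*185)/500 = (4 + 370)*(1/500) = 374*(1/500) = 187/250 ≈ 0.74800)
P(O, w) = -4
P(-216, -1372) - L = -4 - 1*187/250 = -4 - 187/250 = -1187/250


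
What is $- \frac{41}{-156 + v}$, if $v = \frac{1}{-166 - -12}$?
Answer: $\frac{6314}{24025} \approx 0.26281$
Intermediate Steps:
$v = - \frac{1}{154}$ ($v = \frac{1}{-166 + 12} = \frac{1}{-154} = - \frac{1}{154} \approx -0.0064935$)
$- \frac{41}{-156 + v} = - \frac{41}{-156 - \frac{1}{154}} = - \frac{41}{- \frac{24025}{154}} = \left(-41\right) \left(- \frac{154}{24025}\right) = \frac{6314}{24025}$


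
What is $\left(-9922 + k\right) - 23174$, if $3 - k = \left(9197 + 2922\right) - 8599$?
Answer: $-36613$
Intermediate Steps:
$k = -3517$ ($k = 3 - \left(\left(9197 + 2922\right) - 8599\right) = 3 - \left(12119 - 8599\right) = 3 - 3520 = -3517$)
$\left(-9922 + k\right) - 23174 = \left(-9922 - 3517\right) - 23174 = -13439 - 23174 = -36613$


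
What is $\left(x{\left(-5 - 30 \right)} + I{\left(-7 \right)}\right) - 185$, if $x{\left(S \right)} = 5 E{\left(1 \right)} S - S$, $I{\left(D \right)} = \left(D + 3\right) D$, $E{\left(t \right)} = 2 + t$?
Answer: $-647$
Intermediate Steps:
$I{\left(D \right)} = D \left(3 + D\right)$ ($I{\left(D \right)} = \left(3 + D\right) D = D \left(3 + D\right)$)
$x{\left(S \right)} = 14 S$ ($x{\left(S \right)} = 5 \left(2 + 1\right) S - S = 5 \cdot 3 S - S = 15 S - S = 14 S$)
$\left(x{\left(-5 - 30 \right)} + I{\left(-7 \right)}\right) - 185 = \left(14 \left(-5 - 30\right) - 7 \left(3 - 7\right)\right) - 185 = \left(14 \left(-5 - 30\right) - -28\right) - 185 = \left(14 \left(-35\right) + 28\right) - 185 = \left(-490 + 28\right) - 185 = -462 - 185 = -647$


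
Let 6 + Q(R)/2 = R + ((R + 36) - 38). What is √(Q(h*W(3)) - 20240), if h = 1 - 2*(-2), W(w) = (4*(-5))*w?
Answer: 12*I*√149 ≈ 146.48*I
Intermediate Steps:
W(w) = -20*w
h = 5 (h = 1 + 4 = 5)
Q(R) = -16 + 4*R (Q(R) = -12 + 2*(R + ((R + 36) - 38)) = -12 + 2*(R + ((36 + R) - 38)) = -12 + 2*(R + (-2 + R)) = -12 + 2*(-2 + 2*R) = -12 + (-4 + 4*R) = -16 + 4*R)
√(Q(h*W(3)) - 20240) = √((-16 + 4*(5*(-20*3))) - 20240) = √((-16 + 4*(5*(-60))) - 20240) = √((-16 + 4*(-300)) - 20240) = √((-16 - 1200) - 20240) = √(-1216 - 20240) = √(-21456) = 12*I*√149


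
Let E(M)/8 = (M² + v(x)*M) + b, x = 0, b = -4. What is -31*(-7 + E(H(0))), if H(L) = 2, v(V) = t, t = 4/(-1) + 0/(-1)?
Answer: 2201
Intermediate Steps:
t = -4 (t = 4*(-1) + 0*(-1) = -4 + 0 = -4)
v(V) = -4
E(M) = -32 - 32*M + 8*M² (E(M) = 8*((M² - 4*M) - 4) = 8*(-4 + M² - 4*M) = -32 - 32*M + 8*M²)
-31*(-7 + E(H(0))) = -31*(-7 + (-32 - 32*2 + 8*2²)) = -31*(-7 + (-32 - 64 + 8*4)) = -31*(-7 + (-32 - 64 + 32)) = -31*(-7 - 64) = -31*(-71) = 2201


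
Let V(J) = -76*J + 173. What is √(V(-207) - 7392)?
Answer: √8513 ≈ 92.266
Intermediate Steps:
V(J) = 173 - 76*J
√(V(-207) - 7392) = √((173 - 76*(-207)) - 7392) = √((173 + 15732) - 7392) = √(15905 - 7392) = √8513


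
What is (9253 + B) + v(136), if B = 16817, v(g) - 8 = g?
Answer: 26214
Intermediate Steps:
v(g) = 8 + g
(9253 + B) + v(136) = (9253 + 16817) + (8 + 136) = 26070 + 144 = 26214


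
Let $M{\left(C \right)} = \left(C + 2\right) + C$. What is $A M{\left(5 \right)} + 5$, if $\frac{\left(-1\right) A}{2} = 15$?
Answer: $-355$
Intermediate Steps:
$A = -30$ ($A = \left(-2\right) 15 = -30$)
$M{\left(C \right)} = 2 + 2 C$ ($M{\left(C \right)} = \left(2 + C\right) + C = 2 + 2 C$)
$A M{\left(5 \right)} + 5 = - 30 \left(2 + 2 \cdot 5\right) + 5 = - 30 \left(2 + 10\right) + 5 = \left(-30\right) 12 + 5 = -360 + 5 = -355$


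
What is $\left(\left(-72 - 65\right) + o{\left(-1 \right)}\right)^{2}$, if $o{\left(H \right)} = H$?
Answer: $19044$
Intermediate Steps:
$\left(\left(-72 - 65\right) + o{\left(-1 \right)}\right)^{2} = \left(\left(-72 - 65\right) - 1\right)^{2} = \left(-137 - 1\right)^{2} = \left(-138\right)^{2} = 19044$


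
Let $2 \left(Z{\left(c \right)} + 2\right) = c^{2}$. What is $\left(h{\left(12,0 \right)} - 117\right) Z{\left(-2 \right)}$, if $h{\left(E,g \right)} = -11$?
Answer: $0$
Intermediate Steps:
$Z{\left(c \right)} = -2 + \frac{c^{2}}{2}$
$\left(h{\left(12,0 \right)} - 117\right) Z{\left(-2 \right)} = \left(-11 - 117\right) \left(-2 + \frac{\left(-2\right)^{2}}{2}\right) = - 128 \left(-2 + \frac{1}{2} \cdot 4\right) = - 128 \left(-2 + 2\right) = \left(-128\right) 0 = 0$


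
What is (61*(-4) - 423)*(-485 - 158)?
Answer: 428881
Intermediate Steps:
(61*(-4) - 423)*(-485 - 158) = (-244 - 423)*(-643) = -667*(-643) = 428881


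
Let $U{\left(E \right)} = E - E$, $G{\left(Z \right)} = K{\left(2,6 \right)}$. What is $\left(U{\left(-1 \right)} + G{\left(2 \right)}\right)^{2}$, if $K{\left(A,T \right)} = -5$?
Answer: $25$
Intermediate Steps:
$G{\left(Z \right)} = -5$
$U{\left(E \right)} = 0$
$\left(U{\left(-1 \right)} + G{\left(2 \right)}\right)^{2} = \left(0 - 5\right)^{2} = \left(-5\right)^{2} = 25$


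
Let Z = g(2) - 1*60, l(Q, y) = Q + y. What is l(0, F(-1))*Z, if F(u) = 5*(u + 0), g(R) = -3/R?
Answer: 615/2 ≈ 307.50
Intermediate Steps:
F(u) = 5*u
Z = -123/2 (Z = -3/2 - 1*60 = -3*1/2 - 60 = -3/2 - 60 = -123/2 ≈ -61.500)
l(0, F(-1))*Z = (0 + 5*(-1))*(-123/2) = (0 - 5)*(-123/2) = -5*(-123/2) = 615/2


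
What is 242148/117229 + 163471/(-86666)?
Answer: 1822456709/10159768514 ≈ 0.17938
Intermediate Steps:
242148/117229 + 163471/(-86666) = 242148*(1/117229) + 163471*(-1/86666) = 242148/117229 - 163471/86666 = 1822456709/10159768514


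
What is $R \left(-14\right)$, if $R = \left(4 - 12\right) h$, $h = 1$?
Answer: $112$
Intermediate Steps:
$R = -8$ ($R = \left(4 - 12\right) 1 = \left(-8\right) 1 = -8$)
$R \left(-14\right) = \left(-8\right) \left(-14\right) = 112$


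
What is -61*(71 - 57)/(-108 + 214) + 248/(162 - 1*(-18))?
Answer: -15929/2385 ≈ -6.6788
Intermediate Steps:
-61*(71 - 57)/(-108 + 214) + 248/(162 - 1*(-18)) = -61/(106/14) + 248/(162 + 18) = -61/(106*(1/14)) + 248/180 = -61/53/7 + 248*(1/180) = -61*7/53 + 62/45 = -427/53 + 62/45 = -15929/2385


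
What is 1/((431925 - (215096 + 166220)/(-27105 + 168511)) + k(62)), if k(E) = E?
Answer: 70703/30542586203 ≈ 2.3149e-6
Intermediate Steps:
1/((431925 - (215096 + 166220)/(-27105 + 168511)) + k(62)) = 1/((431925 - (215096 + 166220)/(-27105 + 168511)) + 62) = 1/((431925 - 381316/141406) + 62) = 1/((431925 - 1*190658/70703) + 62) = 1/((431925 - 190658/70703) + 62) = 1/(30538202617/70703 + 62) = 1/(30542586203/70703) = 70703/30542586203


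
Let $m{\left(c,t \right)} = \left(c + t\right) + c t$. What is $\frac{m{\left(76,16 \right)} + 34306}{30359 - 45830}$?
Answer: $- \frac{35614}{15471} \approx -2.302$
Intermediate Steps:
$m{\left(c,t \right)} = c + t + c t$
$\frac{m{\left(76,16 \right)} + 34306}{30359 - 45830} = \frac{\left(76 + 16 + 76 \cdot 16\right) + 34306}{30359 - 45830} = \frac{\left(76 + 16 + 1216\right) + 34306}{-15471} = \left(1308 + 34306\right) \left(- \frac{1}{15471}\right) = 35614 \left(- \frac{1}{15471}\right) = - \frac{35614}{15471}$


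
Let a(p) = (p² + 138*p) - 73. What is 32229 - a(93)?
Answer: 10819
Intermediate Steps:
a(p) = -73 + p² + 138*p
32229 - a(93) = 32229 - (-73 + 93² + 138*93) = 32229 - (-73 + 8649 + 12834) = 32229 - 1*21410 = 32229 - 21410 = 10819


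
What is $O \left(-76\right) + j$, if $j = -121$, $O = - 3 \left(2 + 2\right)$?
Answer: $791$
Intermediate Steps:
$O = -12$ ($O = \left(-3\right) 4 = -12$)
$O \left(-76\right) + j = \left(-12\right) \left(-76\right) - 121 = 912 - 121 = 791$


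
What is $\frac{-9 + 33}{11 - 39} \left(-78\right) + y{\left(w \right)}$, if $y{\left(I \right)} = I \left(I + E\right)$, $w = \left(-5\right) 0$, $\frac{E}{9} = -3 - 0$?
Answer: $\frac{468}{7} \approx 66.857$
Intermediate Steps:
$E = -27$ ($E = 9 \left(-3 - 0\right) = 9 \left(-3 + 0\right) = 9 \left(-3\right) = -27$)
$w = 0$
$y{\left(I \right)} = I \left(-27 + I\right)$ ($y{\left(I \right)} = I \left(I - 27\right) = I \left(-27 + I\right)$)
$\frac{-9 + 33}{11 - 39} \left(-78\right) + y{\left(w \right)} = \frac{-9 + 33}{11 - 39} \left(-78\right) + 0 \left(-27 + 0\right) = \frac{24}{-28} \left(-78\right) + 0 \left(-27\right) = 24 \left(- \frac{1}{28}\right) \left(-78\right) + 0 = \left(- \frac{6}{7}\right) \left(-78\right) + 0 = \frac{468}{7} + 0 = \frac{468}{7}$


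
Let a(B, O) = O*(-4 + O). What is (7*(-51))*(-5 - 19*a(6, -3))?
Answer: 144228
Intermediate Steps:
(7*(-51))*(-5 - 19*a(6, -3)) = (7*(-51))*(-5 - (-57)*(-4 - 3)) = -357*(-5 - (-57)*(-7)) = -357*(-5 - 19*21) = -357*(-5 - 399) = -357*(-404) = 144228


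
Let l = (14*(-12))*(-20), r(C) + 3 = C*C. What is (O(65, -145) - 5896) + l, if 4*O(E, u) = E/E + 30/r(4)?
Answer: -131829/52 ≈ -2535.2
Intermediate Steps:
r(C) = -3 + C² (r(C) = -3 + C*C = -3 + C²)
O(E, u) = 43/52 (O(E, u) = (E/E + 30/(-3 + 4²))/4 = (1 + 30/(-3 + 16))/4 = (1 + 30/13)/4 = (¼)*(43/13) = 43/52)
l = 3360 (l = -168*(-20) = 3360)
(O(65, -145) - 5896) + l = (43/52 - 5896) + 3360 = -306549/52 + 3360 = -131829/52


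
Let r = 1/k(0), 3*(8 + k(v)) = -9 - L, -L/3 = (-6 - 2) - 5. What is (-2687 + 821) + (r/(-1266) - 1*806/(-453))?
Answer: -8553014825/4587984 ≈ -1864.2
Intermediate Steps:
L = 39 (L = -3*((-6 - 2) - 5) = -3*(-8 - 5) = -3*(-13) = 39)
k(v) = -24 (k(v) = -8 + (-9 - 1*39)/3 = -8 + (-9 - 39)/3 = -8 + (1/3)*(-48) = -8 - 16 = -24)
r = -1/24 (r = 1/(-24) = -1/24 ≈ -0.041667)
(-2687 + 821) + (r/(-1266) - 1*806/(-453)) = (-2687 + 821) + (-1/24/(-1266) - 1*806/(-453)) = -1866 + (-1/24*(-1/1266) - 806*(-1/453)) = -1866 + (1/30384 + 806/453) = -1866 + 8163319/4587984 = -8553014825/4587984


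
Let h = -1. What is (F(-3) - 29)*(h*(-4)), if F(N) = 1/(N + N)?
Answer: -350/3 ≈ -116.67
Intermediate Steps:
F(N) = 1/(2*N)
(F(-3) - 29)*(h*(-4)) = ((½)/(-3) - 29)*(-1*(-4)) = ((½)*(-⅓) - 29)*4 = (-⅙ - 29)*4 = -175/6*4 = -350/3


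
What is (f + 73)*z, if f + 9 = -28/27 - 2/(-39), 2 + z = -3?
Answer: -110590/351 ≈ -315.07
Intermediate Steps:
z = -5 (z = -2 - 3 = -5)
f = -3505/351 (f = -9 + (-28/27 - 2/(-39)) = -9 + (-28*1/27 - 2*(-1/39)) = -9 + (-28/27 + 2/39) = -9 - 346/351 = -3505/351 ≈ -9.9857)
(f + 73)*z = (-3505/351 + 73)*(-5) = (22118/351)*(-5) = -110590/351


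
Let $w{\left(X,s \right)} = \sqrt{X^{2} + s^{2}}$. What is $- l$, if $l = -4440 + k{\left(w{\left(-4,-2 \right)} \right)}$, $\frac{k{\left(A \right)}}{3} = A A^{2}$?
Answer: $4440 - 120 \sqrt{5} \approx 4171.7$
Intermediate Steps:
$k{\left(A \right)} = 3 A^{3}$ ($k{\left(A \right)} = 3 A A^{2} = 3 A^{3}$)
$l = -4440 + 120 \sqrt{5}$ ($l = -4440 + 3 \left(\sqrt{\left(-4\right)^{2} + \left(-2\right)^{2}}\right)^{3} = -4440 + 3 \left(\sqrt{16 + 4}\right)^{3} = -4440 + 3 \left(\sqrt{20}\right)^{3} = -4440 + 3 \left(2 \sqrt{5}\right)^{3} = -4440 + 3 \cdot 40 \sqrt{5} = -4440 + 120 \sqrt{5} \approx -4171.7$)
$- l = - (-4440 + 120 \sqrt{5}) = 4440 - 120 \sqrt{5}$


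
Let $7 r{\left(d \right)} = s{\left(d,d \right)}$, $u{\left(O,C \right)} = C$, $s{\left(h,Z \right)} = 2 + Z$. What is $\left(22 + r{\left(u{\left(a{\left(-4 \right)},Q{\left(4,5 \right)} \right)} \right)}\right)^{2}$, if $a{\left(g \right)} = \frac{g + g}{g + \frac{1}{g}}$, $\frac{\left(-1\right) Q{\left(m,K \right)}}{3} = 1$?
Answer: $\frac{23409}{49} \approx 477.73$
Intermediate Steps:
$Q{\left(m,K \right)} = -3$ ($Q{\left(m,K \right)} = \left(-3\right) 1 = -3$)
$a{\left(g \right)} = \frac{2 g}{g + \frac{1}{g}}$
$r{\left(d \right)} = \frac{2}{7} + \frac{d}{7}$ ($r{\left(d \right)} = \frac{2 + d}{7} = \frac{2}{7} + \frac{d}{7}$)
$\left(22 + r{\left(u{\left(a{\left(-4 \right)},Q{\left(4,5 \right)} \right)} \right)}\right)^{2} = \left(22 + \left(\frac{2}{7} + \frac{1}{7} \left(-3\right)\right)\right)^{2} = \left(22 + \left(\frac{2}{7} - \frac{3}{7}\right)\right)^{2} = \left(22 - \frac{1}{7}\right)^{2} = \left(\frac{153}{7}\right)^{2} = \frac{23409}{49}$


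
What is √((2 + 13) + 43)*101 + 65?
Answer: 65 + 101*√58 ≈ 834.19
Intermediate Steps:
√((2 + 13) + 43)*101 + 65 = √(15 + 43)*101 + 65 = √58*101 + 65 = 101*√58 + 65 = 65 + 101*√58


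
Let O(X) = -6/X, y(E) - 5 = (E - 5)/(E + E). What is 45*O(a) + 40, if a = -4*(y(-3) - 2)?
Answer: 1445/26 ≈ 55.577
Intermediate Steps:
y(E) = 5 + (-5 + E)/(2*E) (y(E) = 5 + (E - 5)/(E + E) = 5 + (-5 + E)/((2*E)) = 5 + (-5 + E)*(1/(2*E)) = 5 + (-5 + E)/(2*E))
a = -52/3 (a = -4*((½)*(-5 + 11*(-3))/(-3) - 2) = -4*((½)*(-⅓)*(-5 - 33) - 2) = -4*((½)*(-⅓)*(-38) - 2) = -4*(19/3 - 2) = -4*13/3 = -52/3 ≈ -17.333)
45*O(a) + 40 = 45*(-6/(-52/3)) + 40 = 45*(-6*(-3/52)) + 40 = 45*(9/26) + 40 = 405/26 + 40 = 1445/26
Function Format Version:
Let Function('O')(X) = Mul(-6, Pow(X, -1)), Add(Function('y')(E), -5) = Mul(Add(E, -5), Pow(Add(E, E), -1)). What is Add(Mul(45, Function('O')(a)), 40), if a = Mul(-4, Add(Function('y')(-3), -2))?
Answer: Rational(1445, 26) ≈ 55.577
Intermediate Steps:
Function('y')(E) = Add(5, Mul(Rational(1, 2), Pow(E, -1), Add(-5, E))) (Function('y')(E) = Add(5, Mul(Add(E, -5), Pow(Add(E, E), -1))) = Add(5, Mul(Add(-5, E), Pow(Mul(2, E), -1))) = Add(5, Mul(Add(-5, E), Mul(Rational(1, 2), Pow(E, -1)))) = Add(5, Mul(Rational(1, 2), Pow(E, -1), Add(-5, E))))
a = Rational(-52, 3) (a = Mul(-4, Add(Mul(Rational(1, 2), Pow(-3, -1), Add(-5, Mul(11, -3))), -2)) = Mul(-4, Add(Mul(Rational(1, 2), Rational(-1, 3), Add(-5, -33)), -2)) = Mul(-4, Add(Mul(Rational(1, 2), Rational(-1, 3), -38), -2)) = Mul(-4, Add(Rational(19, 3), -2)) = Mul(-4, Rational(13, 3)) = Rational(-52, 3) ≈ -17.333)
Add(Mul(45, Function('O')(a)), 40) = Add(Mul(45, Mul(-6, Pow(Rational(-52, 3), -1))), 40) = Add(Mul(45, Mul(-6, Rational(-3, 52))), 40) = Add(Mul(45, Rational(9, 26)), 40) = Add(Rational(405, 26), 40) = Rational(1445, 26)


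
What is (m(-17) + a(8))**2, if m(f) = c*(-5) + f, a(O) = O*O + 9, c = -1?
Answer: 3721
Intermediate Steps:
a(O) = 9 + O**2 (a(O) = O**2 + 9 = 9 + O**2)
m(f) = 5 + f (m(f) = -1*(-5) + f = 5 + f)
(m(-17) + a(8))**2 = ((5 - 17) + (9 + 8**2))**2 = (-12 + (9 + 64))**2 = (-12 + 73)**2 = 61**2 = 3721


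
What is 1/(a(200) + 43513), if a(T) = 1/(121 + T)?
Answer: 321/13967674 ≈ 2.2982e-5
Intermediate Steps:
1/(a(200) + 43513) = 1/(1/(121 + 200) + 43513) = 1/(1/321 + 43513) = 1/(13967674/321) = 321/13967674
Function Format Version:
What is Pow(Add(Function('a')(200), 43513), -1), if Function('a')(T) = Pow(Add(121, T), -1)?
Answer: Rational(321, 13967674) ≈ 2.2982e-5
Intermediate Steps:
Pow(Add(Function('a')(200), 43513), -1) = Pow(Add(Pow(Add(121, 200), -1), 43513), -1) = Pow(Add(Pow(321, -1), 43513), -1) = Pow(Add(Rational(1, 321), 43513), -1) = Pow(Rational(13967674, 321), -1) = Rational(321, 13967674)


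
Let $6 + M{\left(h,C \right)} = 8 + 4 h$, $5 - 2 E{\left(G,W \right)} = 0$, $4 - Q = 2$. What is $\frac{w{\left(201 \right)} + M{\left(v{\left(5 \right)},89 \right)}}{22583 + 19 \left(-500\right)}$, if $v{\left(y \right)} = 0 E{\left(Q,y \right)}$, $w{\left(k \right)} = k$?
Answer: $\frac{29}{1869} \approx 0.015516$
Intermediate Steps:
$Q = 2$ ($Q = 4 - 2 = 2$)
$E{\left(G,W \right)} = \frac{5}{2}$ ($E{\left(G,W \right)} = \frac{5}{2} - 0 = \frac{5}{2} + 0 = \frac{5}{2}$)
$v{\left(y \right)} = 0$ ($v{\left(y \right)} = 0 \cdot \frac{5}{2} = 0$)
$M{\left(h,C \right)} = 2 + 4 h$ ($M{\left(h,C \right)} = -6 + \left(8 + 4 h\right) = 2 + 4 h$)
$\frac{w{\left(201 \right)} + M{\left(v{\left(5 \right)},89 \right)}}{22583 + 19 \left(-500\right)} = \frac{201 + \left(2 + 4 \cdot 0\right)}{22583 + 19 \left(-500\right)} = \frac{201 + \left(2 + 0\right)}{22583 - 9500} = \frac{201 + 2}{13083} = 203 \cdot \frac{1}{13083} = \frac{29}{1869}$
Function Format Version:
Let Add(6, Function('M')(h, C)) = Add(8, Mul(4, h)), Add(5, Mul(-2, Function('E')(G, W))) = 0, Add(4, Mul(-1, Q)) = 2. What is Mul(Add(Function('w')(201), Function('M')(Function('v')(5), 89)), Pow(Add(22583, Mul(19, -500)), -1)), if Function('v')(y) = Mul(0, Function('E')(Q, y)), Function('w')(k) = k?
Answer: Rational(29, 1869) ≈ 0.015516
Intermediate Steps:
Q = 2 (Q = Add(4, Mul(-1, 2)) = Add(4, -2) = 2)
Function('E')(G, W) = Rational(5, 2) (Function('E')(G, W) = Add(Rational(5, 2), Mul(Rational(-1, 2), 0)) = Add(Rational(5, 2), 0) = Rational(5, 2))
Function('v')(y) = 0 (Function('v')(y) = Mul(0, Rational(5, 2)) = 0)
Function('M')(h, C) = Add(2, Mul(4, h)) (Function('M')(h, C) = Add(-6, Add(8, Mul(4, h))) = Add(2, Mul(4, h)))
Mul(Add(Function('w')(201), Function('M')(Function('v')(5), 89)), Pow(Add(22583, Mul(19, -500)), -1)) = Mul(Add(201, Add(2, Mul(4, 0))), Pow(Add(22583, Mul(19, -500)), -1)) = Mul(Add(201, Add(2, 0)), Pow(Add(22583, -9500), -1)) = Mul(Add(201, 2), Pow(13083, -1)) = Mul(203, Rational(1, 13083)) = Rational(29, 1869)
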